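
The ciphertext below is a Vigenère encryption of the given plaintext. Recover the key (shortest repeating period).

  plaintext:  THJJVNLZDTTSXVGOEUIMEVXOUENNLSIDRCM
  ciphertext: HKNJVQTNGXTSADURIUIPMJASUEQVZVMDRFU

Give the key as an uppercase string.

ODEAADI

  i= 0: H-T = 14 → O
  i= 1: K-H =  3 → D
  i= 2: N-J =  4 → E
  i= 3: J-J =  0 → A
  i= 4: V-V =  0 → A
  i= 5: Q-N =  3 → D
  i= 6: T-L =  8 → I
  i= 7: N-Z = 14 → O
  i= 8: G-D =  3 → D
  i= 9: X-T =  4 → E
  i=10: T-T =  0 → A
  i=11: S-S =  0 → A
  i=12: A-X =  3 → D
  i=13: D-V =  8 → I
  i=14: U-G = 14 → O
  i=15: R-O =  3 → D
  i=16: I-E =  4 → E
  i=17: U-U =  0 → A
  i=18: I-I =  0 → A
  i=19: P-M =  3 → D
  i=20: M-E =  8 → I
  i=21: J-V = 14 → O
  i=22: A-X =  3 → D
  i=23: S-O =  4 → E
  i=24: U-U =  0 → A
  i=25: E-E =  0 → A
  i=26: Q-N =  3 → D
  i=27: V-N =  8 → I
  i=28: Z-L = 14 → O
  i=29: V-S =  3 → D
  i=30: M-I =  4 → E
  i=31: D-D =  0 → A
  i=32: R-R =  0 → A
  i=33: F-C =  3 → D
  i=34: U-M =  8 → I
  shifts repeat with period 7: ODEAADI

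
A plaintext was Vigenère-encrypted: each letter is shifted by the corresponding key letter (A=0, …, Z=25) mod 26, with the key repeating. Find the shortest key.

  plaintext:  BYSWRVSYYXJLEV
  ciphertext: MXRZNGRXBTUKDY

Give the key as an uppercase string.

LZZDW

  i= 0: M-B = 11 → L
  i= 1: X-Y = 25 → Z
  i= 2: R-S = 25 → Z
  i= 3: Z-W =  3 → D
  i= 4: N-R = 22 → W
  i= 5: G-V = 11 → L
  i= 6: R-S = 25 → Z
  i= 7: X-Y = 25 → Z
  i= 8: B-Y =  3 → D
  i= 9: T-X = 22 → W
  i=10: U-J = 11 → L
  i=11: K-L = 25 → Z
  i=12: D-E = 25 → Z
  i=13: Y-V =  3 → D
  shifts repeat with period 5: LZZDW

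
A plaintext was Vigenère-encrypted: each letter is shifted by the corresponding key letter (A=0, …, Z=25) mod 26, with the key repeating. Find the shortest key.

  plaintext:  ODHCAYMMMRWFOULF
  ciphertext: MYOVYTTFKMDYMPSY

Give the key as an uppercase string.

  i= 0: M-O = 24 → Y
  i= 1: Y-D = 21 → V
  i= 2: O-H =  7 → H
  i= 3: V-C = 19 → T
  i= 4: Y-A = 24 → Y
  i= 5: T-Y = 21 → V
  i= 6: T-M =  7 → H
  i= 7: F-M = 19 → T
  i= 8: K-M = 24 → Y
  i= 9: M-R = 21 → V
  i=10: D-W =  7 → H
  i=11: Y-F = 19 → T
  i=12: M-O = 24 → Y
  i=13: P-U = 21 → V
  i=14: S-L =  7 → H
  i=15: Y-F = 19 → T
  shifts repeat with period 4: YVHT

YVHT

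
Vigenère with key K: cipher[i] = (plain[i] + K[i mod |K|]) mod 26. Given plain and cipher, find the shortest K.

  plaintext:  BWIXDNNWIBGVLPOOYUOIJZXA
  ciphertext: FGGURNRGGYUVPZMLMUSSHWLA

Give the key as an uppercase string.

  i= 0: F-B =  4 → E
  i= 1: G-W = 10 → K
  i= 2: G-I = 24 → Y
  i= 3: U-X = 23 → X
  i= 4: R-D = 14 → O
  i= 5: N-N =  0 → A
  i= 6: R-N =  4 → E
  i= 7: G-W = 10 → K
  i= 8: G-I = 24 → Y
  i= 9: Y-B = 23 → X
  i=10: U-G = 14 → O
  i=11: V-V =  0 → A
  i=12: P-L =  4 → E
  i=13: Z-P = 10 → K
  i=14: M-O = 24 → Y
  i=15: L-O = 23 → X
  i=16: M-Y = 14 → O
  i=17: U-U =  0 → A
  i=18: S-O =  4 → E
  i=19: S-I = 10 → K
  i=20: H-J = 24 → Y
  i=21: W-Z = 23 → X
  i=22: L-X = 14 → O
  i=23: A-A =  0 → A
  shifts repeat with period 6: EKYXOA

EKYXOA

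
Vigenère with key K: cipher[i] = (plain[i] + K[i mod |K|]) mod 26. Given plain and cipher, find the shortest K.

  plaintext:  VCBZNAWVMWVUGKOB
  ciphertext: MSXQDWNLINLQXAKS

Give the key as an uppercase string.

RQW

  i= 0: M-V = 17 → R
  i= 1: S-C = 16 → Q
  i= 2: X-B = 22 → W
  i= 3: Q-Z = 17 → R
  i= 4: D-N = 16 → Q
  i= 5: W-A = 22 → W
  i= 6: N-W = 17 → R
  i= 7: L-V = 16 → Q
  i= 8: I-M = 22 → W
  i= 9: N-W = 17 → R
  i=10: L-V = 16 → Q
  i=11: Q-U = 22 → W
  i=12: X-G = 17 → R
  i=13: A-K = 16 → Q
  i=14: K-O = 22 → W
  i=15: S-B = 17 → R
  shifts repeat with period 3: RQW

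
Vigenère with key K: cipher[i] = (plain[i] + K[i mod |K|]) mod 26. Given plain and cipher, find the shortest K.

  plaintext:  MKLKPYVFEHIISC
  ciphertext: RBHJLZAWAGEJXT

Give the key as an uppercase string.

  i= 0: R-M =  5 → F
  i= 1: B-K = 17 → R
  i= 2: H-L = 22 → W
  i= 3: J-K = 25 → Z
  i= 4: L-P = 22 → W
  i= 5: Z-Y =  1 → B
  i= 6: A-V =  5 → F
  i= 7: W-F = 17 → R
  i= 8: A-E = 22 → W
  i= 9: G-H = 25 → Z
  i=10: E-I = 22 → W
  i=11: J-I =  1 → B
  i=12: X-S =  5 → F
  i=13: T-C = 17 → R
  shifts repeat with period 6: FRWZWB

FRWZWB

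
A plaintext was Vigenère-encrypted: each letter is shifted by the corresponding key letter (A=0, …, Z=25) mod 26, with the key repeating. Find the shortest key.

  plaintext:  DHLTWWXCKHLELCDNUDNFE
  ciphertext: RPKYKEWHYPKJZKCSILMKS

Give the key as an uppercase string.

  i= 0: R-D = 14 → O
  i= 1: P-H =  8 → I
  i= 2: K-L = 25 → Z
  i= 3: Y-T =  5 → F
  i= 4: K-W = 14 → O
  i= 5: E-W =  8 → I
  i= 6: W-X = 25 → Z
  i= 7: H-C =  5 → F
  i= 8: Y-K = 14 → O
  i= 9: P-H =  8 → I
  i=10: K-L = 25 → Z
  i=11: J-E =  5 → F
  i=12: Z-L = 14 → O
  i=13: K-C =  8 → I
  i=14: C-D = 25 → Z
  i=15: S-N =  5 → F
  i=16: I-U = 14 → O
  i=17: L-D =  8 → I
  i=18: M-N = 25 → Z
  i=19: K-F =  5 → F
  i=20: S-E = 14 → O
  shifts repeat with period 4: OIZF

OIZF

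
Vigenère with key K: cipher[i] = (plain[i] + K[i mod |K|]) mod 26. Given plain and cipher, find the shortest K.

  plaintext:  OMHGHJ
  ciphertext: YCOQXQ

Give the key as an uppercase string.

  i= 0: Y-O = 10 → K
  i= 1: C-M = 16 → Q
  i= 2: O-H =  7 → H
  i= 3: Q-G = 10 → K
  i= 4: X-H = 16 → Q
  i= 5: Q-J =  7 → H
  shifts repeat with period 3: KQH

KQH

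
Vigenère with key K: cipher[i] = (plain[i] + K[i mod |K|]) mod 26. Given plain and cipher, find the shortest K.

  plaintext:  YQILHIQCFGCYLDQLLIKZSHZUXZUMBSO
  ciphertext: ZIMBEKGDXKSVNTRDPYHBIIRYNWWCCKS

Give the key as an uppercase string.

BSEQXCQ

  i= 0: Z-Y =  1 → B
  i= 1: I-Q = 18 → S
  i= 2: M-I =  4 → E
  i= 3: B-L = 16 → Q
  i= 4: E-H = 23 → X
  i= 5: K-I =  2 → C
  i= 6: G-Q = 16 → Q
  i= 7: D-C =  1 → B
  i= 8: X-F = 18 → S
  i= 9: K-G =  4 → E
  i=10: S-C = 16 → Q
  i=11: V-Y = 23 → X
  i=12: N-L =  2 → C
  i=13: T-D = 16 → Q
  i=14: R-Q =  1 → B
  i=15: D-L = 18 → S
  i=16: P-L =  4 → E
  i=17: Y-I = 16 → Q
  i=18: H-K = 23 → X
  i=19: B-Z =  2 → C
  i=20: I-S = 16 → Q
  i=21: I-H =  1 → B
  i=22: R-Z = 18 → S
  i=23: Y-U =  4 → E
  i=24: N-X = 16 → Q
  i=25: W-Z = 23 → X
  i=26: W-U =  2 → C
  i=27: C-M = 16 → Q
  i=28: C-B =  1 → B
  i=29: K-S = 18 → S
  i=30: S-O =  4 → E
  shifts repeat with period 7: BSEQXCQ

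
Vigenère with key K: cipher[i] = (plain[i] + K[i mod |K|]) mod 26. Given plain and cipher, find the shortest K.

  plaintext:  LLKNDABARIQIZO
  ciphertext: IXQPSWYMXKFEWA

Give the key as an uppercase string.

XMGCPW

  i= 0: I-L = 23 → X
  i= 1: X-L = 12 → M
  i= 2: Q-K =  6 → G
  i= 3: P-N =  2 → C
  i= 4: S-D = 15 → P
  i= 5: W-A = 22 → W
  i= 6: Y-B = 23 → X
  i= 7: M-A = 12 → M
  i= 8: X-R =  6 → G
  i= 9: K-I =  2 → C
  i=10: F-Q = 15 → P
  i=11: E-I = 22 → W
  i=12: W-Z = 23 → X
  i=13: A-O = 12 → M
  shifts repeat with period 6: XMGCPW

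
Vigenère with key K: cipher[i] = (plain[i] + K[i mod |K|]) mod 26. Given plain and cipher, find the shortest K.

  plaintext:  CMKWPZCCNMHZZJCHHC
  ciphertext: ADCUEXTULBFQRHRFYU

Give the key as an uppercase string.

  i= 0: A-C = 24 → Y
  i= 1: D-M = 17 → R
  i= 2: C-K = 18 → S
  i= 3: U-W = 24 → Y
  i= 4: E-P = 15 → P
  i= 5: X-Z = 24 → Y
  i= 6: T-C = 17 → R
  i= 7: U-C = 18 → S
  i= 8: L-N = 24 → Y
  i= 9: B-M = 15 → P
  i=10: F-H = 24 → Y
  i=11: Q-Z = 17 → R
  i=12: R-Z = 18 → S
  i=13: H-J = 24 → Y
  i=14: R-C = 15 → P
  i=15: F-H = 24 → Y
  i=16: Y-H = 17 → R
  i=17: U-C = 18 → S
  shifts repeat with period 5: YRSYP

YRSYP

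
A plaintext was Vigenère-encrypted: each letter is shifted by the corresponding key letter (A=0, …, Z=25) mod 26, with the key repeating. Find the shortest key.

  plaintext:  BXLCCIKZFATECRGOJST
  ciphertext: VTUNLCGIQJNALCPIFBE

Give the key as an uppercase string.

UWJLJ

  i= 0: V-B = 20 → U
  i= 1: T-X = 22 → W
  i= 2: U-L =  9 → J
  i= 3: N-C = 11 → L
  i= 4: L-C =  9 → J
  i= 5: C-I = 20 → U
  i= 6: G-K = 22 → W
  i= 7: I-Z =  9 → J
  i= 8: Q-F = 11 → L
  i= 9: J-A =  9 → J
  i=10: N-T = 20 → U
  i=11: A-E = 22 → W
  i=12: L-C =  9 → J
  i=13: C-R = 11 → L
  i=14: P-G =  9 → J
  i=15: I-O = 20 → U
  i=16: F-J = 22 → W
  i=17: B-S =  9 → J
  i=18: E-T = 11 → L
  shifts repeat with period 5: UWJLJ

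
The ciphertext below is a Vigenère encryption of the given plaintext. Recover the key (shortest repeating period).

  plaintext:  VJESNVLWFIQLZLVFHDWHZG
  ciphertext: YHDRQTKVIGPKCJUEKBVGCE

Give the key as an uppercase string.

DYZZ

  i= 0: Y-V =  3 → D
  i= 1: H-J = 24 → Y
  i= 2: D-E = 25 → Z
  i= 3: R-S = 25 → Z
  i= 4: Q-N =  3 → D
  i= 5: T-V = 24 → Y
  i= 6: K-L = 25 → Z
  i= 7: V-W = 25 → Z
  i= 8: I-F =  3 → D
  i= 9: G-I = 24 → Y
  i=10: P-Q = 25 → Z
  i=11: K-L = 25 → Z
  i=12: C-Z =  3 → D
  i=13: J-L = 24 → Y
  i=14: U-V = 25 → Z
  i=15: E-F = 25 → Z
  i=16: K-H =  3 → D
  i=17: B-D = 24 → Y
  i=18: V-W = 25 → Z
  i=19: G-H = 25 → Z
  i=20: C-Z =  3 → D
  i=21: E-G = 24 → Y
  shifts repeat with period 4: DYZZ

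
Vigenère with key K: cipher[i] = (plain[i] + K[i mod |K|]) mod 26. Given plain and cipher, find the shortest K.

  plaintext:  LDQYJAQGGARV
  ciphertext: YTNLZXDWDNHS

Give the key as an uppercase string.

  i= 0: Y-L = 13 → N
  i= 1: T-D = 16 → Q
  i= 2: N-Q = 23 → X
  i= 3: L-Y = 13 → N
  i= 4: Z-J = 16 → Q
  i= 5: X-A = 23 → X
  i= 6: D-Q = 13 → N
  i= 7: W-G = 16 → Q
  i= 8: D-G = 23 → X
  i= 9: N-A = 13 → N
  i=10: H-R = 16 → Q
  i=11: S-V = 23 → X
  shifts repeat with period 3: NQX

NQX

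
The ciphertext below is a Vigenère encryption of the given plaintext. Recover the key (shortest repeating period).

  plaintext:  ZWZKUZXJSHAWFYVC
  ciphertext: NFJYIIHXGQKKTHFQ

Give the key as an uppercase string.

  i= 0: N-Z = 14 → O
  i= 1: F-W =  9 → J
  i= 2: J-Z = 10 → K
  i= 3: Y-K = 14 → O
  i= 4: I-U = 14 → O
  i= 5: I-Z =  9 → J
  i= 6: H-X = 10 → K
  i= 7: X-J = 14 → O
  i= 8: G-S = 14 → O
  i= 9: Q-H =  9 → J
  i=10: K-A = 10 → K
  i=11: K-W = 14 → O
  i=12: T-F = 14 → O
  i=13: H-Y =  9 → J
  i=14: F-V = 10 → K
  i=15: Q-C = 14 → O
  shifts repeat with period 4: OJKO

OJKO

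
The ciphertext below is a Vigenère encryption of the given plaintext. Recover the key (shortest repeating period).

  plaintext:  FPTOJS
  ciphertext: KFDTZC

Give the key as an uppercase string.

  i= 0: K-F =  5 → F
  i= 1: F-P = 16 → Q
  i= 2: D-T = 10 → K
  i= 3: T-O =  5 → F
  i= 4: Z-J = 16 → Q
  i= 5: C-S = 10 → K
  shifts repeat with period 3: FQK

FQK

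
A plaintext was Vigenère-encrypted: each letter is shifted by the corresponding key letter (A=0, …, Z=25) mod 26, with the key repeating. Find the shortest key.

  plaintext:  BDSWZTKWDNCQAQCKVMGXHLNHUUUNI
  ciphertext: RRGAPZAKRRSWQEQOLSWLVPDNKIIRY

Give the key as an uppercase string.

  i= 0: R-B = 16 → Q
  i= 1: R-D = 14 → O
  i= 2: G-S = 14 → O
  i= 3: A-W =  4 → E
  i= 4: P-Z = 16 → Q
  i= 5: Z-T =  6 → G
  i= 6: A-K = 16 → Q
  i= 7: K-W = 14 → O
  i= 8: R-D = 14 → O
  i= 9: R-N =  4 → E
  i=10: S-C = 16 → Q
  i=11: W-Q =  6 → G
  i=12: Q-A = 16 → Q
  i=13: E-Q = 14 → O
  i=14: Q-C = 14 → O
  i=15: O-K =  4 → E
  i=16: L-V = 16 → Q
  i=17: S-M =  6 → G
  i=18: W-G = 16 → Q
  i=19: L-X = 14 → O
  i=20: V-H = 14 → O
  i=21: P-L =  4 → E
  i=22: D-N = 16 → Q
  i=23: N-H =  6 → G
  i=24: K-U = 16 → Q
  i=25: I-U = 14 → O
  i=26: I-U = 14 → O
  i=27: R-N =  4 → E
  i=28: Y-I = 16 → Q
  shifts repeat with period 6: QOOEQG

QOOEQG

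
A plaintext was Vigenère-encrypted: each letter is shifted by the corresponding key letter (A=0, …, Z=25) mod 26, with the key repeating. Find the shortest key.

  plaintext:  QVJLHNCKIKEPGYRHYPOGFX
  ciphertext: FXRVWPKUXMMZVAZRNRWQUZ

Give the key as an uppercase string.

  i= 0: F-Q = 15 → P
  i= 1: X-V =  2 → C
  i= 2: R-J =  8 → I
  i= 3: V-L = 10 → K
  i= 4: W-H = 15 → P
  i= 5: P-N =  2 → C
  i= 6: K-C =  8 → I
  i= 7: U-K = 10 → K
  i= 8: X-I = 15 → P
  i= 9: M-K =  2 → C
  i=10: M-E =  8 → I
  i=11: Z-P = 10 → K
  i=12: V-G = 15 → P
  i=13: A-Y =  2 → C
  i=14: Z-R =  8 → I
  i=15: R-H = 10 → K
  i=16: N-Y = 15 → P
  i=17: R-P =  2 → C
  i=18: W-O =  8 → I
  i=19: Q-G = 10 → K
  i=20: U-F = 15 → P
  i=21: Z-X =  2 → C
  shifts repeat with period 4: PCIK

PCIK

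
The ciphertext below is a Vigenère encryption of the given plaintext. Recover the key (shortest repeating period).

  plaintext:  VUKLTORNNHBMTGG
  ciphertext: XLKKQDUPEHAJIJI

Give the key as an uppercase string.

CRAZXPD

  i= 0: X-V =  2 → C
  i= 1: L-U = 17 → R
  i= 2: K-K =  0 → A
  i= 3: K-L = 25 → Z
  i= 4: Q-T = 23 → X
  i= 5: D-O = 15 → P
  i= 6: U-R =  3 → D
  i= 7: P-N =  2 → C
  i= 8: E-N = 17 → R
  i= 9: H-H =  0 → A
  i=10: A-B = 25 → Z
  i=11: J-M = 23 → X
  i=12: I-T = 15 → P
  i=13: J-G =  3 → D
  i=14: I-G =  2 → C
  shifts repeat with period 7: CRAZXPD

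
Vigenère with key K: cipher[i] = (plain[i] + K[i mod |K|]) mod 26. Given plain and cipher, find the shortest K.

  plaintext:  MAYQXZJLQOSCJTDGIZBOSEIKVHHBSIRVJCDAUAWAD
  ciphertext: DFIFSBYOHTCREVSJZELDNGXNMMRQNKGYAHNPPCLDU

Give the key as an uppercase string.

RFKPVCPD

  i= 0: D-M = 17 → R
  i= 1: F-A =  5 → F
  i= 2: I-Y = 10 → K
  i= 3: F-Q = 15 → P
  i= 4: S-X = 21 → V
  i= 5: B-Z =  2 → C
  i= 6: Y-J = 15 → P
  i= 7: O-L =  3 → D
  i= 8: H-Q = 17 → R
  i= 9: T-O =  5 → F
  i=10: C-S = 10 → K
  i=11: R-C = 15 → P
  i=12: E-J = 21 → V
  i=13: V-T =  2 → C
  i=14: S-D = 15 → P
  i=15: J-G =  3 → D
  i=16: Z-I = 17 → R
  i=17: E-Z =  5 → F
  i=18: L-B = 10 → K
  i=19: D-O = 15 → P
  i=20: N-S = 21 → V
  i=21: G-E =  2 → C
  i=22: X-I = 15 → P
  i=23: N-K =  3 → D
  i=24: M-V = 17 → R
  i=25: M-H =  5 → F
  i=26: R-H = 10 → K
  i=27: Q-B = 15 → P
  i=28: N-S = 21 → V
  i=29: K-I =  2 → C
  i=30: G-R = 15 → P
  i=31: Y-V =  3 → D
  i=32: A-J = 17 → R
  i=33: H-C =  5 → F
  i=34: N-D = 10 → K
  i=35: P-A = 15 → P
  i=36: P-U = 21 → V
  i=37: C-A =  2 → C
  i=38: L-W = 15 → P
  i=39: D-A =  3 → D
  i=40: U-D = 17 → R
  shifts repeat with period 8: RFKPVCPD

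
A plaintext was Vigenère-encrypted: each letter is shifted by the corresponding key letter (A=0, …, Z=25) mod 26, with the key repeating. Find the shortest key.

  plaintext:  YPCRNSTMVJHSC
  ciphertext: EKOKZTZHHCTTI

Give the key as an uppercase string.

GVMTMB

  i= 0: E-Y =  6 → G
  i= 1: K-P = 21 → V
  i= 2: O-C = 12 → M
  i= 3: K-R = 19 → T
  i= 4: Z-N = 12 → M
  i= 5: T-S =  1 → B
  i= 6: Z-T =  6 → G
  i= 7: H-M = 21 → V
  i= 8: H-V = 12 → M
  i= 9: C-J = 19 → T
  i=10: T-H = 12 → M
  i=11: T-S =  1 → B
  i=12: I-C =  6 → G
  shifts repeat with period 6: GVMTMB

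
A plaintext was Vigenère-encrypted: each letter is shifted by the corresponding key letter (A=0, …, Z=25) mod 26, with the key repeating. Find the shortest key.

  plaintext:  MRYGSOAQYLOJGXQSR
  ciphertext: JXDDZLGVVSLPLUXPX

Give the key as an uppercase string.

XGFXH

  i= 0: J-M = 23 → X
  i= 1: X-R =  6 → G
  i= 2: D-Y =  5 → F
  i= 3: D-G = 23 → X
  i= 4: Z-S =  7 → H
  i= 5: L-O = 23 → X
  i= 6: G-A =  6 → G
  i= 7: V-Q =  5 → F
  i= 8: V-Y = 23 → X
  i= 9: S-L =  7 → H
  i=10: L-O = 23 → X
  i=11: P-J =  6 → G
  i=12: L-G =  5 → F
  i=13: U-X = 23 → X
  i=14: X-Q =  7 → H
  i=15: P-S = 23 → X
  i=16: X-R =  6 → G
  shifts repeat with period 5: XGFXH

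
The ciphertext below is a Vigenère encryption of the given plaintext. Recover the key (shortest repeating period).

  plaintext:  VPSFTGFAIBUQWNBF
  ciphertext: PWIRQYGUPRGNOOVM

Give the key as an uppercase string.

UHQMXSB

  i= 0: P-V = 20 → U
  i= 1: W-P =  7 → H
  i= 2: I-S = 16 → Q
  i= 3: R-F = 12 → M
  i= 4: Q-T = 23 → X
  i= 5: Y-G = 18 → S
  i= 6: G-F =  1 → B
  i= 7: U-A = 20 → U
  i= 8: P-I =  7 → H
  i= 9: R-B = 16 → Q
  i=10: G-U = 12 → M
  i=11: N-Q = 23 → X
  i=12: O-W = 18 → S
  i=13: O-N =  1 → B
  i=14: V-B = 20 → U
  i=15: M-F =  7 → H
  shifts repeat with period 7: UHQMXSB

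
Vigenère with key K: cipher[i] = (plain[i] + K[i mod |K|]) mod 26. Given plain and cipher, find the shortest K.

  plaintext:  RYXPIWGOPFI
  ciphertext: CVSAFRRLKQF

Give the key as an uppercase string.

  i= 0: C-R = 11 → L
  i= 1: V-Y = 23 → X
  i= 2: S-X = 21 → V
  i= 3: A-P = 11 → L
  i= 4: F-I = 23 → X
  i= 5: R-W = 21 → V
  i= 6: R-G = 11 → L
  i= 7: L-O = 23 → X
  i= 8: K-P = 21 → V
  i= 9: Q-F = 11 → L
  i=10: F-I = 23 → X
  shifts repeat with period 3: LXV

LXV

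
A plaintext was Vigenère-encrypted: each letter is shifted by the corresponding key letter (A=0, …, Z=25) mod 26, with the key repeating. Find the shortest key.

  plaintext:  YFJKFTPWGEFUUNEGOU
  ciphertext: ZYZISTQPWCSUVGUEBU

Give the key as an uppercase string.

BTQYNA

  i= 0: Z-Y =  1 → B
  i= 1: Y-F = 19 → T
  i= 2: Z-J = 16 → Q
  i= 3: I-K = 24 → Y
  i= 4: S-F = 13 → N
  i= 5: T-T =  0 → A
  i= 6: Q-P =  1 → B
  i= 7: P-W = 19 → T
  i= 8: W-G = 16 → Q
  i= 9: C-E = 24 → Y
  i=10: S-F = 13 → N
  i=11: U-U =  0 → A
  i=12: V-U =  1 → B
  i=13: G-N = 19 → T
  i=14: U-E = 16 → Q
  i=15: E-G = 24 → Y
  i=16: B-O = 13 → N
  i=17: U-U =  0 → A
  shifts repeat with period 6: BTQYNA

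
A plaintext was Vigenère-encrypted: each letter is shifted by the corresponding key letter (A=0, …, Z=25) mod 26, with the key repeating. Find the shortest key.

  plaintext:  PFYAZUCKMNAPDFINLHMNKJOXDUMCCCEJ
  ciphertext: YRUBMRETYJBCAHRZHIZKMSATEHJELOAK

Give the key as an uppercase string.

  i= 0: Y-P =  9 → J
  i= 1: R-F = 12 → M
  i= 2: U-Y = 22 → W
  i= 3: B-A =  1 → B
  i= 4: M-Z = 13 → N
  i= 5: R-U = 23 → X
  i= 6: E-C =  2 → C
  i= 7: T-K =  9 → J
  i= 8: Y-M = 12 → M
  i= 9: J-N = 22 → W
  i=10: B-A =  1 → B
  i=11: C-P = 13 → N
  i=12: A-D = 23 → X
  i=13: H-F =  2 → C
  i=14: R-I =  9 → J
  i=15: Z-N = 12 → M
  i=16: H-L = 22 → W
  i=17: I-H =  1 → B
  i=18: Z-M = 13 → N
  i=19: K-N = 23 → X
  i=20: M-K =  2 → C
  i=21: S-J =  9 → J
  i=22: A-O = 12 → M
  i=23: T-X = 22 → W
  i=24: E-D =  1 → B
  i=25: H-U = 13 → N
  i=26: J-M = 23 → X
  i=27: E-C =  2 → C
  i=28: L-C =  9 → J
  i=29: O-C = 12 → M
  i=30: A-E = 22 → W
  i=31: K-J =  1 → B
  shifts repeat with period 7: JMWBNXC

JMWBNXC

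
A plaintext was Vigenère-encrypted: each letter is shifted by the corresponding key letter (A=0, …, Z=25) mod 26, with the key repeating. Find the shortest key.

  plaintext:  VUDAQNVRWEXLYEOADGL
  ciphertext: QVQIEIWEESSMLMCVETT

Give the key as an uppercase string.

  i= 0: Q-V = 21 → V
  i= 1: V-U =  1 → B
  i= 2: Q-D = 13 → N
  i= 3: I-A =  8 → I
  i= 4: E-Q = 14 → O
  i= 5: I-N = 21 → V
  i= 6: W-V =  1 → B
  i= 7: E-R = 13 → N
  i= 8: E-W =  8 → I
  i= 9: S-E = 14 → O
  i=10: S-X = 21 → V
  i=11: M-L =  1 → B
  i=12: L-Y = 13 → N
  i=13: M-E =  8 → I
  i=14: C-O = 14 → O
  i=15: V-A = 21 → V
  i=16: E-D =  1 → B
  i=17: T-G = 13 → N
  i=18: T-L =  8 → I
  shifts repeat with period 5: VBNIO

VBNIO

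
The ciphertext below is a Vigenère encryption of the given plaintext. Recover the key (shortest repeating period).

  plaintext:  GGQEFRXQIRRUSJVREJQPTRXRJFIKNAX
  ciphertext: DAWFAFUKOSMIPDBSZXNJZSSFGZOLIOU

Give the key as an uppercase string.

  i= 0: D-G = 23 → X
  i= 1: A-G = 20 → U
  i= 2: W-Q =  6 → G
  i= 3: F-E =  1 → B
  i= 4: A-F = 21 → V
  i= 5: F-R = 14 → O
  i= 6: U-X = 23 → X
  i= 7: K-Q = 20 → U
  i= 8: O-I =  6 → G
  i= 9: S-R =  1 → B
  i=10: M-R = 21 → V
  i=11: I-U = 14 → O
  i=12: P-S = 23 → X
  i=13: D-J = 20 → U
  i=14: B-V =  6 → G
  i=15: S-R =  1 → B
  i=16: Z-E = 21 → V
  i=17: X-J = 14 → O
  i=18: N-Q = 23 → X
  i=19: J-P = 20 → U
  i=20: Z-T =  6 → G
  i=21: S-R =  1 → B
  i=22: S-X = 21 → V
  i=23: F-R = 14 → O
  i=24: G-J = 23 → X
  i=25: Z-F = 20 → U
  i=26: O-I =  6 → G
  i=27: L-K =  1 → B
  i=28: I-N = 21 → V
  i=29: O-A = 14 → O
  i=30: U-X = 23 → X
  shifts repeat with period 6: XUGBVO

XUGBVO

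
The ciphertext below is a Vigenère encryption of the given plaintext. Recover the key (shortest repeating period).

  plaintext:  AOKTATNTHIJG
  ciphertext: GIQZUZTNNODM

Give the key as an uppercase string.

GUG

  i= 0: G-A =  6 → G
  i= 1: I-O = 20 → U
  i= 2: Q-K =  6 → G
  i= 3: Z-T =  6 → G
  i= 4: U-A = 20 → U
  i= 5: Z-T =  6 → G
  i= 6: T-N =  6 → G
  i= 7: N-T = 20 → U
  i= 8: N-H =  6 → G
  i= 9: O-I =  6 → G
  i=10: D-J = 20 → U
  i=11: M-G =  6 → G
  shifts repeat with period 3: GUG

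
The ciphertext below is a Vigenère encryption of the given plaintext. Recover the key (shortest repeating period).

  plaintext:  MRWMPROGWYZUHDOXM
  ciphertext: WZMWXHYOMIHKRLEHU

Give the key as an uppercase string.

KIQ

  i= 0: W-M = 10 → K
  i= 1: Z-R =  8 → I
  i= 2: M-W = 16 → Q
  i= 3: W-M = 10 → K
  i= 4: X-P =  8 → I
  i= 5: H-R = 16 → Q
  i= 6: Y-O = 10 → K
  i= 7: O-G =  8 → I
  i= 8: M-W = 16 → Q
  i= 9: I-Y = 10 → K
  i=10: H-Z =  8 → I
  i=11: K-U = 16 → Q
  i=12: R-H = 10 → K
  i=13: L-D =  8 → I
  i=14: E-O = 16 → Q
  i=15: H-X = 10 → K
  i=16: U-M =  8 → I
  shifts repeat with period 3: KIQ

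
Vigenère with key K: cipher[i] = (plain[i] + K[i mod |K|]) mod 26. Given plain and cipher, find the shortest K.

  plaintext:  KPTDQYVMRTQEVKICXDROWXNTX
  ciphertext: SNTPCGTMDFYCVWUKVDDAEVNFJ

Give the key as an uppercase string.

  i= 0: S-K =  8 → I
  i= 1: N-P = 24 → Y
  i= 2: T-T =  0 → A
  i= 3: P-D = 12 → M
  i= 4: C-Q = 12 → M
  i= 5: G-Y =  8 → I
  i= 6: T-V = 24 → Y
  i= 7: M-M =  0 → A
  i= 8: D-R = 12 → M
  i= 9: F-T = 12 → M
  i=10: Y-Q =  8 → I
  i=11: C-E = 24 → Y
  i=12: V-V =  0 → A
  i=13: W-K = 12 → M
  i=14: U-I = 12 → M
  i=15: K-C =  8 → I
  i=16: V-X = 24 → Y
  i=17: D-D =  0 → A
  i=18: D-R = 12 → M
  i=19: A-O = 12 → M
  i=20: E-W =  8 → I
  i=21: V-X = 24 → Y
  i=22: N-N =  0 → A
  i=23: F-T = 12 → M
  i=24: J-X = 12 → M
  shifts repeat with period 5: IYAMM

IYAMM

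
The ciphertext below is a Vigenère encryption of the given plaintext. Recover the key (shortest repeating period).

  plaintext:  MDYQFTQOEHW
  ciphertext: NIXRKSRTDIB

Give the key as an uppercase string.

BFZ

  i= 0: N-M =  1 → B
  i= 1: I-D =  5 → F
  i= 2: X-Y = 25 → Z
  i= 3: R-Q =  1 → B
  i= 4: K-F =  5 → F
  i= 5: S-T = 25 → Z
  i= 6: R-Q =  1 → B
  i= 7: T-O =  5 → F
  i= 8: D-E = 25 → Z
  i= 9: I-H =  1 → B
  i=10: B-W =  5 → F
  shifts repeat with period 3: BFZ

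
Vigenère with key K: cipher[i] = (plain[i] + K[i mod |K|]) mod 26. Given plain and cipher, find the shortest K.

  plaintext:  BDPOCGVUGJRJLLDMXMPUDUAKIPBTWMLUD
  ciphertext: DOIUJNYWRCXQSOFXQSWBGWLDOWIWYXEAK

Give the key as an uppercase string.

CLTGHHD

  i= 0: D-B =  2 → C
  i= 1: O-D = 11 → L
  i= 2: I-P = 19 → T
  i= 3: U-O =  6 → G
  i= 4: J-C =  7 → H
  i= 5: N-G =  7 → H
  i= 6: Y-V =  3 → D
  i= 7: W-U =  2 → C
  i= 8: R-G = 11 → L
  i= 9: C-J = 19 → T
  i=10: X-R =  6 → G
  i=11: Q-J =  7 → H
  i=12: S-L =  7 → H
  i=13: O-L =  3 → D
  i=14: F-D =  2 → C
  i=15: X-M = 11 → L
  i=16: Q-X = 19 → T
  i=17: S-M =  6 → G
  i=18: W-P =  7 → H
  i=19: B-U =  7 → H
  i=20: G-D =  3 → D
  i=21: W-U =  2 → C
  i=22: L-A = 11 → L
  i=23: D-K = 19 → T
  i=24: O-I =  6 → G
  i=25: W-P =  7 → H
  i=26: I-B =  7 → H
  i=27: W-T =  3 → D
  i=28: Y-W =  2 → C
  i=29: X-M = 11 → L
  i=30: E-L = 19 → T
  i=31: A-U =  6 → G
  i=32: K-D =  7 → H
  shifts repeat with period 7: CLTGHHD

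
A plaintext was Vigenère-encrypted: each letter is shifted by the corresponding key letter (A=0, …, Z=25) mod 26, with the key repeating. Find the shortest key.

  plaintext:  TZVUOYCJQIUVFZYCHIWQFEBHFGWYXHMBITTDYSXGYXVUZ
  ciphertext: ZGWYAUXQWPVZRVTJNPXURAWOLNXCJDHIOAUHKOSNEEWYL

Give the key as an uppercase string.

  i= 0: Z-T =  6 → G
  i= 1: G-Z =  7 → H
  i= 2: W-V =  1 → B
  i= 3: Y-U =  4 → E
  i= 4: A-O = 12 → M
  i= 5: U-Y = 22 → W
  i= 6: X-C = 21 → V
  i= 7: Q-J =  7 → H
  i= 8: W-Q =  6 → G
  i= 9: P-I =  7 → H
  i=10: V-U =  1 → B
  i=11: Z-V =  4 → E
  i=12: R-F = 12 → M
  i=13: V-Z = 22 → W
  i=14: T-Y = 21 → V
  i=15: J-C =  7 → H
  i=16: N-H =  6 → G
  i=17: P-I =  7 → H
  i=18: X-W =  1 → B
  i=19: U-Q =  4 → E
  i=20: R-F = 12 → M
  i=21: A-E = 22 → W
  i=22: W-B = 21 → V
  i=23: O-H =  7 → H
  i=24: L-F =  6 → G
  i=25: N-G =  7 → H
  i=26: X-W =  1 → B
  i=27: C-Y =  4 → E
  i=28: J-X = 12 → M
  i=29: D-H = 22 → W
  i=30: H-M = 21 → V
  i=31: I-B =  7 → H
  i=32: O-I =  6 → G
  i=33: A-T =  7 → H
  i=34: U-T =  1 → B
  i=35: H-D =  4 → E
  i=36: K-Y = 12 → M
  i=37: O-S = 22 → W
  i=38: S-X = 21 → V
  i=39: N-G =  7 → H
  i=40: E-Y =  6 → G
  i=41: E-X =  7 → H
  i=42: W-V =  1 → B
  i=43: Y-U =  4 → E
  i=44: L-Z = 12 → M
  shifts repeat with period 8: GHBEMWVH

GHBEMWVH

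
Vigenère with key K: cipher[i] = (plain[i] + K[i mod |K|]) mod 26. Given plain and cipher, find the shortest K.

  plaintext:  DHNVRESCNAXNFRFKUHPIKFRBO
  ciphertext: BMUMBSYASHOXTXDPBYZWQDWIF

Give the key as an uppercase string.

YFHRKOG

  i= 0: B-D = 24 → Y
  i= 1: M-H =  5 → F
  i= 2: U-N =  7 → H
  i= 3: M-V = 17 → R
  i= 4: B-R = 10 → K
  i= 5: S-E = 14 → O
  i= 6: Y-S =  6 → G
  i= 7: A-C = 24 → Y
  i= 8: S-N =  5 → F
  i= 9: H-A =  7 → H
  i=10: O-X = 17 → R
  i=11: X-N = 10 → K
  i=12: T-F = 14 → O
  i=13: X-R =  6 → G
  i=14: D-F = 24 → Y
  i=15: P-K =  5 → F
  i=16: B-U =  7 → H
  i=17: Y-H = 17 → R
  i=18: Z-P = 10 → K
  i=19: W-I = 14 → O
  i=20: Q-K =  6 → G
  i=21: D-F = 24 → Y
  i=22: W-R =  5 → F
  i=23: I-B =  7 → H
  i=24: F-O = 17 → R
  shifts repeat with period 7: YFHRKOG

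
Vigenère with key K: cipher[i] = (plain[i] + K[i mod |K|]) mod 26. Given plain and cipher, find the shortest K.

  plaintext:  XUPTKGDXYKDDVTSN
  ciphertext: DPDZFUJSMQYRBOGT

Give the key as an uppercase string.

  i= 0: D-X =  6 → G
  i= 1: P-U = 21 → V
  i= 2: D-P = 14 → O
  i= 3: Z-T =  6 → G
  i= 4: F-K = 21 → V
  i= 5: U-G = 14 → O
  i= 6: J-D =  6 → G
  i= 7: S-X = 21 → V
  i= 8: M-Y = 14 → O
  i= 9: Q-K =  6 → G
  i=10: Y-D = 21 → V
  i=11: R-D = 14 → O
  i=12: B-V =  6 → G
  i=13: O-T = 21 → V
  i=14: G-S = 14 → O
  i=15: T-N =  6 → G
  shifts repeat with period 3: GVO

GVO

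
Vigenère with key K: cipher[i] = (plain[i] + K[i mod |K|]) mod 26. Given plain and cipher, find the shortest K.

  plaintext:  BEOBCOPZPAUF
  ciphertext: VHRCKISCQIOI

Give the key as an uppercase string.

  i= 0: V-B = 20 → U
  i= 1: H-E =  3 → D
  i= 2: R-O =  3 → D
  i= 3: C-B =  1 → B
  i= 4: K-C =  8 → I
  i= 5: I-O = 20 → U
  i= 6: S-P =  3 → D
  i= 7: C-Z =  3 → D
  i= 8: Q-P =  1 → B
  i= 9: I-A =  8 → I
  i=10: O-U = 20 → U
  i=11: I-F =  3 → D
  shifts repeat with period 5: UDDBI

UDDBI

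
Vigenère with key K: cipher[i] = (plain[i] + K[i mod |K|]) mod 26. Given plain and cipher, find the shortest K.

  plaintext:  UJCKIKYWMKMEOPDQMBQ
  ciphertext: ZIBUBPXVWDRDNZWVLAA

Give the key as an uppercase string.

FZZKT

  i= 0: Z-U =  5 → F
  i= 1: I-J = 25 → Z
  i= 2: B-C = 25 → Z
  i= 3: U-K = 10 → K
  i= 4: B-I = 19 → T
  i= 5: P-K =  5 → F
  i= 6: X-Y = 25 → Z
  i= 7: V-W = 25 → Z
  i= 8: W-M = 10 → K
  i= 9: D-K = 19 → T
  i=10: R-M =  5 → F
  i=11: D-E = 25 → Z
  i=12: N-O = 25 → Z
  i=13: Z-P = 10 → K
  i=14: W-D = 19 → T
  i=15: V-Q =  5 → F
  i=16: L-M = 25 → Z
  i=17: A-B = 25 → Z
  i=18: A-Q = 10 → K
  shifts repeat with period 5: FZZKT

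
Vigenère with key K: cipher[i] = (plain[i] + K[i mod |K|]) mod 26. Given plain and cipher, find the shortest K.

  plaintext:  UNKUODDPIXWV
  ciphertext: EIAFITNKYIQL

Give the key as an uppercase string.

  i= 0: E-U = 10 → K
  i= 1: I-N = 21 → V
  i= 2: A-K = 16 → Q
  i= 3: F-U = 11 → L
  i= 4: I-O = 20 → U
  i= 5: T-D = 16 → Q
  i= 6: N-D = 10 → K
  i= 7: K-P = 21 → V
  i= 8: Y-I = 16 → Q
  i= 9: I-X = 11 → L
  i=10: Q-W = 20 → U
  i=11: L-V = 16 → Q
  shifts repeat with period 6: KVQLUQ

KVQLUQ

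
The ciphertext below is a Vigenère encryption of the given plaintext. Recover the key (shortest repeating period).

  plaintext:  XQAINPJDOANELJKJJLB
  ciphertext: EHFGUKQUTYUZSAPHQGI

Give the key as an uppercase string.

HRFYHV

  i= 0: E-X =  7 → H
  i= 1: H-Q = 17 → R
  i= 2: F-A =  5 → F
  i= 3: G-I = 24 → Y
  i= 4: U-N =  7 → H
  i= 5: K-P = 21 → V
  i= 6: Q-J =  7 → H
  i= 7: U-D = 17 → R
  i= 8: T-O =  5 → F
  i= 9: Y-A = 24 → Y
  i=10: U-N =  7 → H
  i=11: Z-E = 21 → V
  i=12: S-L =  7 → H
  i=13: A-J = 17 → R
  i=14: P-K =  5 → F
  i=15: H-J = 24 → Y
  i=16: Q-J =  7 → H
  i=17: G-L = 21 → V
  i=18: I-B =  7 → H
  shifts repeat with period 6: HRFYHV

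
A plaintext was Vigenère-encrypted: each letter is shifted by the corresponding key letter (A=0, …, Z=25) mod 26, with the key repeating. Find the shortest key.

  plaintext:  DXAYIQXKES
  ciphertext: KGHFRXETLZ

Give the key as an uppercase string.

  i= 0: K-D =  7 → H
  i= 1: G-X =  9 → J
  i= 2: H-A =  7 → H
  i= 3: F-Y =  7 → H
  i= 4: R-I =  9 → J
  i= 5: X-Q =  7 → H
  i= 6: E-X =  7 → H
  i= 7: T-K =  9 → J
  i= 8: L-E =  7 → H
  i= 9: Z-S =  7 → H
  shifts repeat with period 3: HJH

HJH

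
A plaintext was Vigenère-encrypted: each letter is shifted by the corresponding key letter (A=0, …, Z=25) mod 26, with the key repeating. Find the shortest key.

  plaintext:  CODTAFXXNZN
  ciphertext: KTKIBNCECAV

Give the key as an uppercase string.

  i= 0: K-C =  8 → I
  i= 1: T-O =  5 → F
  i= 2: K-D =  7 → H
  i= 3: I-T = 15 → P
  i= 4: B-A =  1 → B
  i= 5: N-F =  8 → I
  i= 6: C-X =  5 → F
  i= 7: E-X =  7 → H
  i= 8: C-N = 15 → P
  i= 9: A-Z =  1 → B
  i=10: V-N =  8 → I
  shifts repeat with period 5: IFHPB

IFHPB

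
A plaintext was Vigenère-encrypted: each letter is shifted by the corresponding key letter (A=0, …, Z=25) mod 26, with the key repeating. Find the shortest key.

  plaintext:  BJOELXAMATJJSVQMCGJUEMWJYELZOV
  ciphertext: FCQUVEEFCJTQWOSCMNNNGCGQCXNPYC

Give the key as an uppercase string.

  i= 0: F-B =  4 → E
  i= 1: C-J = 19 → T
  i= 2: Q-O =  2 → C
  i= 3: U-E = 16 → Q
  i= 4: V-L = 10 → K
  i= 5: E-X =  7 → H
  i= 6: E-A =  4 → E
  i= 7: F-M = 19 → T
  i= 8: C-A =  2 → C
  i= 9: J-T = 16 → Q
  i=10: T-J = 10 → K
  i=11: Q-J =  7 → H
  i=12: W-S =  4 → E
  i=13: O-V = 19 → T
  i=14: S-Q =  2 → C
  i=15: C-M = 16 → Q
  i=16: M-C = 10 → K
  i=17: N-G =  7 → H
  i=18: N-J =  4 → E
  i=19: N-U = 19 → T
  i=20: G-E =  2 → C
  i=21: C-M = 16 → Q
  i=22: G-W = 10 → K
  i=23: Q-J =  7 → H
  i=24: C-Y =  4 → E
  i=25: X-E = 19 → T
  i=26: N-L =  2 → C
  i=27: P-Z = 16 → Q
  i=28: Y-O = 10 → K
  i=29: C-V =  7 → H
  shifts repeat with period 6: ETCQKH

ETCQKH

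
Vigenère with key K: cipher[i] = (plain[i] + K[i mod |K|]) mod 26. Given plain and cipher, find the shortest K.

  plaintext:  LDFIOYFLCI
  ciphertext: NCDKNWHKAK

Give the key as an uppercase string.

CZY

  i= 0: N-L =  2 → C
  i= 1: C-D = 25 → Z
  i= 2: D-F = 24 → Y
  i= 3: K-I =  2 → C
  i= 4: N-O = 25 → Z
  i= 5: W-Y = 24 → Y
  i= 6: H-F =  2 → C
  i= 7: K-L = 25 → Z
  i= 8: A-C = 24 → Y
  i= 9: K-I =  2 → C
  shifts repeat with period 3: CZY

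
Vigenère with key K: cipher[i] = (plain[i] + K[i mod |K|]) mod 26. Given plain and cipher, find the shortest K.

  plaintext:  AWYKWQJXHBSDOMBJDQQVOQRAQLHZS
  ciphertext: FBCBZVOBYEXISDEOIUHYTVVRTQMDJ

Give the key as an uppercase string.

FFERD

  i= 0: F-A =  5 → F
  i= 1: B-W =  5 → F
  i= 2: C-Y =  4 → E
  i= 3: B-K = 17 → R
  i= 4: Z-W =  3 → D
  i= 5: V-Q =  5 → F
  i= 6: O-J =  5 → F
  i= 7: B-X =  4 → E
  i= 8: Y-H = 17 → R
  i= 9: E-B =  3 → D
  i=10: X-S =  5 → F
  i=11: I-D =  5 → F
  i=12: S-O =  4 → E
  i=13: D-M = 17 → R
  i=14: E-B =  3 → D
  i=15: O-J =  5 → F
  i=16: I-D =  5 → F
  i=17: U-Q =  4 → E
  i=18: H-Q = 17 → R
  i=19: Y-V =  3 → D
  i=20: T-O =  5 → F
  i=21: V-Q =  5 → F
  i=22: V-R =  4 → E
  i=23: R-A = 17 → R
  i=24: T-Q =  3 → D
  i=25: Q-L =  5 → F
  i=26: M-H =  5 → F
  i=27: D-Z =  4 → E
  i=28: J-S = 17 → R
  shifts repeat with period 5: FFERD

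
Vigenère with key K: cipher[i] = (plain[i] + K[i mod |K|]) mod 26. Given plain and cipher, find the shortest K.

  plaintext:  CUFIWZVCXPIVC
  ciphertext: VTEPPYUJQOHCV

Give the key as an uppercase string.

TZZH

  i= 0: V-C = 19 → T
  i= 1: T-U = 25 → Z
  i= 2: E-F = 25 → Z
  i= 3: P-I =  7 → H
  i= 4: P-W = 19 → T
  i= 5: Y-Z = 25 → Z
  i= 6: U-V = 25 → Z
  i= 7: J-C =  7 → H
  i= 8: Q-X = 19 → T
  i= 9: O-P = 25 → Z
  i=10: H-I = 25 → Z
  i=11: C-V =  7 → H
  i=12: V-C = 19 → T
  shifts repeat with period 4: TZZH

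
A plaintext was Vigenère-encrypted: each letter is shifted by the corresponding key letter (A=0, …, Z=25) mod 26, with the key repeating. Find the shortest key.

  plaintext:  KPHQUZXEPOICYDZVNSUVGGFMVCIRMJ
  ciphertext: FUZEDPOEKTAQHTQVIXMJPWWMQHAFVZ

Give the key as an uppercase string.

VFSOJQRA

  i= 0: F-K = 21 → V
  i= 1: U-P =  5 → F
  i= 2: Z-H = 18 → S
  i= 3: E-Q = 14 → O
  i= 4: D-U =  9 → J
  i= 5: P-Z = 16 → Q
  i= 6: O-X = 17 → R
  i= 7: E-E =  0 → A
  i= 8: K-P = 21 → V
  i= 9: T-O =  5 → F
  i=10: A-I = 18 → S
  i=11: Q-C = 14 → O
  i=12: H-Y =  9 → J
  i=13: T-D = 16 → Q
  i=14: Q-Z = 17 → R
  i=15: V-V =  0 → A
  i=16: I-N = 21 → V
  i=17: X-S =  5 → F
  i=18: M-U = 18 → S
  i=19: J-V = 14 → O
  i=20: P-G =  9 → J
  i=21: W-G = 16 → Q
  i=22: W-F = 17 → R
  i=23: M-M =  0 → A
  i=24: Q-V = 21 → V
  i=25: H-C =  5 → F
  i=26: A-I = 18 → S
  i=27: F-R = 14 → O
  i=28: V-M =  9 → J
  i=29: Z-J = 16 → Q
  shifts repeat with period 8: VFSOJQRA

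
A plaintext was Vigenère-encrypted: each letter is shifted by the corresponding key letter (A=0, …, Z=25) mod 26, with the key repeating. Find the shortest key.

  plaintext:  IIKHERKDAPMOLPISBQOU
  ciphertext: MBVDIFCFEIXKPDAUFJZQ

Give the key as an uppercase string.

  i= 0: M-I =  4 → E
  i= 1: B-I = 19 → T
  i= 2: V-K = 11 → L
  i= 3: D-H = 22 → W
  i= 4: I-E =  4 → E
  i= 5: F-R = 14 → O
  i= 6: C-K = 18 → S
  i= 7: F-D =  2 → C
  i= 8: E-A =  4 → E
  i= 9: I-P = 19 → T
  i=10: X-M = 11 → L
  i=11: K-O = 22 → W
  i=12: P-L =  4 → E
  i=13: D-P = 14 → O
  i=14: A-I = 18 → S
  i=15: U-S =  2 → C
  i=16: F-B =  4 → E
  i=17: J-Q = 19 → T
  i=18: Z-O = 11 → L
  i=19: Q-U = 22 → W
  shifts repeat with period 8: ETLWEOSC

ETLWEOSC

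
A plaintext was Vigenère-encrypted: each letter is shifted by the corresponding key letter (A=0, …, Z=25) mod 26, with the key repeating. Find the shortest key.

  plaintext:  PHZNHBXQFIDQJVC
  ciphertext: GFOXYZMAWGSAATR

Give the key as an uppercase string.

RYPK

  i= 0: G-P = 17 → R
  i= 1: F-H = 24 → Y
  i= 2: O-Z = 15 → P
  i= 3: X-N = 10 → K
  i= 4: Y-H = 17 → R
  i= 5: Z-B = 24 → Y
  i= 6: M-X = 15 → P
  i= 7: A-Q = 10 → K
  i= 8: W-F = 17 → R
  i= 9: G-I = 24 → Y
  i=10: S-D = 15 → P
  i=11: A-Q = 10 → K
  i=12: A-J = 17 → R
  i=13: T-V = 24 → Y
  i=14: R-C = 15 → P
  shifts repeat with period 4: RYPK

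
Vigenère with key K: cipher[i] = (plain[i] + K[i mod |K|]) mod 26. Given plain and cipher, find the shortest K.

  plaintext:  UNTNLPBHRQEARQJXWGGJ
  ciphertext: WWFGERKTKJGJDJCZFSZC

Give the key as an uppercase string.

  i= 0: W-U =  2 → C
  i= 1: W-N =  9 → J
  i= 2: F-T = 12 → M
  i= 3: G-N = 19 → T
  i= 4: E-L = 19 → T
  i= 5: R-P =  2 → C
  i= 6: K-B =  9 → J
  i= 7: T-H = 12 → M
  i= 8: K-R = 19 → T
  i= 9: J-Q = 19 → T
  i=10: G-E =  2 → C
  i=11: J-A =  9 → J
  i=12: D-R = 12 → M
  i=13: J-Q = 19 → T
  i=14: C-J = 19 → T
  i=15: Z-X =  2 → C
  i=16: F-W =  9 → J
  i=17: S-G = 12 → M
  i=18: Z-G = 19 → T
  i=19: C-J = 19 → T
  shifts repeat with period 5: CJMTT

CJMTT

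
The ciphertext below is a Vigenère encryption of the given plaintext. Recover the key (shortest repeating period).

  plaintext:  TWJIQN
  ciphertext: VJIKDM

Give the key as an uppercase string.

  i= 0: V-T =  2 → C
  i= 1: J-W = 13 → N
  i= 2: I-J = 25 → Z
  i= 3: K-I =  2 → C
  i= 4: D-Q = 13 → N
  i= 5: M-N = 25 → Z
  shifts repeat with period 3: CNZ

CNZ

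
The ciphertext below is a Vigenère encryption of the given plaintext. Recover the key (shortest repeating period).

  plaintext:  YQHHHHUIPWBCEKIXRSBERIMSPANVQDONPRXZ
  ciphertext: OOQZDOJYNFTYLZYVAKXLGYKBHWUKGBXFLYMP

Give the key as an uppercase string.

QYJSWHP

  i= 0: O-Y = 16 → Q
  i= 1: O-Q = 24 → Y
  i= 2: Q-H =  9 → J
  i= 3: Z-H = 18 → S
  i= 4: D-H = 22 → W
  i= 5: O-H =  7 → H
  i= 6: J-U = 15 → P
  i= 7: Y-I = 16 → Q
  i= 8: N-P = 24 → Y
  i= 9: F-W =  9 → J
  i=10: T-B = 18 → S
  i=11: Y-C = 22 → W
  i=12: L-E =  7 → H
  i=13: Z-K = 15 → P
  i=14: Y-I = 16 → Q
  i=15: V-X = 24 → Y
  i=16: A-R =  9 → J
  i=17: K-S = 18 → S
  i=18: X-B = 22 → W
  i=19: L-E =  7 → H
  i=20: G-R = 15 → P
  i=21: Y-I = 16 → Q
  i=22: K-M = 24 → Y
  i=23: B-S =  9 → J
  i=24: H-P = 18 → S
  i=25: W-A = 22 → W
  i=26: U-N =  7 → H
  i=27: K-V = 15 → P
  i=28: G-Q = 16 → Q
  i=29: B-D = 24 → Y
  i=30: X-O =  9 → J
  i=31: F-N = 18 → S
  i=32: L-P = 22 → W
  i=33: Y-R =  7 → H
  i=34: M-X = 15 → P
  i=35: P-Z = 16 → Q
  shifts repeat with period 7: QYJSWHP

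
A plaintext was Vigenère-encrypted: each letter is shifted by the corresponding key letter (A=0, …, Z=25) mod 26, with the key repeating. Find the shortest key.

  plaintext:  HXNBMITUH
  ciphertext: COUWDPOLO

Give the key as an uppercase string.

VRH

  i= 0: C-H = 21 → V
  i= 1: O-X = 17 → R
  i= 2: U-N =  7 → H
  i= 3: W-B = 21 → V
  i= 4: D-M = 17 → R
  i= 5: P-I =  7 → H
  i= 6: O-T = 21 → V
  i= 7: L-U = 17 → R
  i= 8: O-H =  7 → H
  shifts repeat with period 3: VRH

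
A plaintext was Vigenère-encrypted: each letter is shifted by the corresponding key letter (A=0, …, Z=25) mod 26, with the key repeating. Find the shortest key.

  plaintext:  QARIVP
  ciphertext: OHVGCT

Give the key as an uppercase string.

YHE

  i= 0: O-Q = 24 → Y
  i= 1: H-A =  7 → H
  i= 2: V-R =  4 → E
  i= 3: G-I = 24 → Y
  i= 4: C-V =  7 → H
  i= 5: T-P =  4 → E
  shifts repeat with period 3: YHE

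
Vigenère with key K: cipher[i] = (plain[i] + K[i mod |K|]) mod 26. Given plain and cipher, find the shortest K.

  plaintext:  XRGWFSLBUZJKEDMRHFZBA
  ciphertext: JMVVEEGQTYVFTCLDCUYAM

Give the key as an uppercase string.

  i= 0: J-X = 12 → M
  i= 1: M-R = 21 → V
  i= 2: V-G = 15 → P
  i= 3: V-W = 25 → Z
  i= 4: E-F = 25 → Z
  i= 5: E-S = 12 → M
  i= 6: G-L = 21 → V
  i= 7: Q-B = 15 → P
  i= 8: T-U = 25 → Z
  i= 9: Y-Z = 25 → Z
  i=10: V-J = 12 → M
  i=11: F-K = 21 → V
  i=12: T-E = 15 → P
  i=13: C-D = 25 → Z
  i=14: L-M = 25 → Z
  i=15: D-R = 12 → M
  i=16: C-H = 21 → V
  i=17: U-F = 15 → P
  i=18: Y-Z = 25 → Z
  i=19: A-B = 25 → Z
  i=20: M-A = 12 → M
  shifts repeat with period 5: MVPZZ

MVPZZ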